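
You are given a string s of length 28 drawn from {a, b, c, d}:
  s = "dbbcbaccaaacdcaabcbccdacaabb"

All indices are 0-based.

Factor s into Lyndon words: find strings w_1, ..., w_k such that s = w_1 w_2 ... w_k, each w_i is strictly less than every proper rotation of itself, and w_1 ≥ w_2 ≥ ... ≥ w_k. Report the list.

["d", "bbc", "b", "acc", "aaacdcaabcbccdacaabb"]

emit factor 1: 'd' (i=0, period=1)
emit factor 2: 'bbc' (i=1, period=3)
emit factor 3: 'b' (i=4, period=1)
emit factor 4: 'acc' (i=5, period=3)
emit factor 5: 'aaacdcaabcbccdacaabb' (i=8, period=20)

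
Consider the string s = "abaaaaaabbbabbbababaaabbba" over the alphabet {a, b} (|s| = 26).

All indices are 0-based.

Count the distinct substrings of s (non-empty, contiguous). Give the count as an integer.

267

rank→(start, suffix):
  0 → (25, 'a')
  1 → (2, 'aaaaaabbbabbbababaaabbba')
  2 → (3, 'aaaaabbbabbbababaaabbba')
  3 → (4, 'aaaabbbabbbababaaabbba')
  4 → (19, 'aaabbba')
  5 → (5, 'aaabbbabbbababaaabbba')
  6 → (20, 'aabbba')
  7 → (6, 'aabbbabbbababaaabbba')
  8 → (0, 'abaaaaaabbbabbbababaaabbba')
  9 → (17, 'abaaabbba')
  10 → (15, 'ababaaabbba')
  11 → (21, 'abbba')
  12 → (11, 'abbbababaaabbba')
  13 → (7, 'abbbabbbababaaabbba')
  14 → (24, 'ba')
  15 → (1, 'baaaaaabbbabbbababaaabbba')
  16 → (18, 'baaabbba')
  17 → (16, 'babaaabbba')
  18 → (14, 'bababaaabbba')
  19 → (10, 'babbbababaaabbba')
  20 → (23, 'bba')
  21 → (13, 'bbababaaabbba')
  22 → (9, 'bbabbbababaaabbba')
  23 → (22, 'bbba')
  24 → (12, 'bbbababaaabbba')
  25 → (8, 'bbbabbbababaaabbba')

SA = [25, 2, 3, 4, 19, 5, 20, 6, 0, 17, 15, 21, 11, 7, 24, 1, 18, 16, 14, 10, 23, 13, 9, 22, 12, 8]
[i] adj suffixes → lcp
  [1] 25/2 → 1 ('a')
  [2] 2/3 → 5 ('aaaaa')
  [3] 3/4 → 4 ('aaaa')
  [4] 4/19 → 3 ('aaa')
  [5] 19/5 → 7 ('aaabbba')
  [6] 5/20 → 2 ('aa')
  [7] 20/6 → 6 ('aabbba')
  [8] 6/0 → 1 ('a')
  [9] 0/17 → 5 ('abaaa')
  [10] 17/15 → 3 ('aba')
  [11] 15/21 → 2 ('ab')
  [12] 21/11 → 5 ('abbba')
  [13] 11/7 → 6 ('abbbab')
  [14] 7/24 → 0 ('')
  [15] 24/1 → 2 ('ba')
  [16] 1/18 → 4 ('baaa')
  [17] 18/16 → 2 ('ba')
  [18] 16/14 → 4 ('baba')
  [19] 14/10 → 3 ('bab')
  [20] 10/23 → 1 ('b')
  [21] 23/13 → 3 ('bba')
  [22] 13/9 → 4 ('bbab')
  [23] 9/22 → 2 ('bb')
  [24] 22/12 → 4 ('bbba')
  [25] 12/8 → 5 ('bbbab')

n(n+1)/2 = 26·27/2 = 351
Σ LCP = 0 + 1 + 5 + 4 + 3 + 7 + 2 + 6 + 1 + 5 + 3 + 2 + 5 + 6 + 0 + 2 + 4 + 2 + 4 + 3 + 1 + 3 + 4 + 2 + 4 + 5 = 84
distinct = 351 − 84 = 267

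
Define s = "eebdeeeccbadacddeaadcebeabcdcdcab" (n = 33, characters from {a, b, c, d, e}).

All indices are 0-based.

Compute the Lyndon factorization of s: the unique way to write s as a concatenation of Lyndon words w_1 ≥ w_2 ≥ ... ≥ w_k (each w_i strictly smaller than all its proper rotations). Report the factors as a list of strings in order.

["e", "e", "bdeeecc", "b", "ad", "acdde", "aadcebeabcdcdcab"]

emit factor 1: 'e' (i=0, period=1)
emit factor 2: 'e' (i=1, period=1)
emit factor 3: 'bdeeecc' (i=2, period=7)
emit factor 4: 'b' (i=9, period=1)
emit factor 5: 'ad' (i=10, period=2)
emit factor 6: 'acdde' (i=12, period=5)
emit factor 7: 'aadcebeabcdcdcab' (i=17, period=16)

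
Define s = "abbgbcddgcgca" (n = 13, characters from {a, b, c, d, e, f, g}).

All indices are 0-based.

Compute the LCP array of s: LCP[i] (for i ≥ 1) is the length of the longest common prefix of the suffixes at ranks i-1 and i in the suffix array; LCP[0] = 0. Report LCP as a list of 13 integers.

[0, 1, 0, 1, 1, 0, 1, 1, 0, 1, 0, 1, 2]

sorted suffixes:
  #0 SA[0]=12  'a'
  #1 SA[1]=0  'abbgbcddgcgca'
  #2 SA[2]=1  'bbgbcddgcgca'
  #3 SA[3]=4  'bcddgcgca'
  #4 SA[4]=2  'bgbcddgcgca'
  #5 SA[5]=11  'ca'
  #6 SA[6]=5  'cddgcgca'
  #7 SA[7]=9  'cgca'
  #8 SA[8]=6  'ddgcgca'
  #9 SA[9]=7  'dgcgca'
  #10 SA[10]=3  'gbcddgcgca'
  #11 SA[11]=10  'gca'
  #12 SA[12]=8  'gcgca'

SA = [12, 0, 1, 4, 2, 11, 5, 9, 6, 7, 3, 10, 8]
[i] adj suffixes → lcp
  [1] 12/0 → 1 ('a')
  [2] 0/1 → 0 ('')
  [3] 1/4 → 1 ('b')
  [4] 4/2 → 1 ('b')
  [5] 2/11 → 0 ('')
  [6] 11/5 → 1 ('c')
  [7] 5/9 → 1 ('c')
  [8] 9/6 → 0 ('')
  [9] 6/7 → 1 ('d')
  [10] 7/3 → 0 ('')
  [11] 3/10 → 1 ('g')
  [12] 10/8 → 2 ('gc')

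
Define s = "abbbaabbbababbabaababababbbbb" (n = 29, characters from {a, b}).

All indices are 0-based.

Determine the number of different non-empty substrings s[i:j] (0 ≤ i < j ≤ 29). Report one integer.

rank→(start, suffix):
  0 → (16, 'aababababbbbb')
  1 → (4, 'aabbbababbabaababababbbbb')
  2 → (14, 'abaababababbbbb')
  3 → (17, 'ababababbbbb')
  4 → (19, 'abababbbbb')
  5 → (9, 'ababbabaababababbbbb')
  6 → (21, 'ababbbbb')
  7 → (11, 'abbabaababababbbbb')
  8 → (0, 'abbbaabbbababbabaababababbbbb')
  9 → (5, 'abbbababbabaababababbbbb')
  10 → (23, 'abbbbb')
  11 → (28, 'b')
  12 → (15, 'baababababbbbb')
  13 → (3, 'baabbbababbabaababababbbbb')
  14 → (13, 'babaababababbbbb')
  15 → (18, 'babababbbbb')
  16 → (8, 'bababbabaababababbbbb')
  17 → (20, 'bababbbbb')
  18 → (10, 'babbabaababababbbbb')
  19 → (22, 'babbbbb')
  20 → (27, 'bb')
  21 → (2, 'bbaabbbababbabaababababbbbb')
  22 → (12, 'bbabaababababbbbb')
  23 → (7, 'bbababbabaababababbbbb')
  24 → (26, 'bbb')
  25 → (1, 'bbbaabbbababbabaababababbbbb')
  26 → (6, 'bbbababbabaababababbbbb')
  27 → (25, 'bbbb')
  28 → (24, 'bbbbb')

SA = [16, 4, 14, 17, 19, 9, 21, 11, 0, 5, 23, 28, 15, 3, 13, 18, 8, 20, 10, 22, 27, 2, 12, 7, 26, 1, 6, 25, 24]
i: (SA[i-1],SA[i]) lcp shared
  1: (16,4) 3 'aab'
  2: (4,14) 1 'a'
  3: (14,17) 3 'aba'
  4: (17,19) 6 'ababab'
  5: (19,9) 4 'abab'
  6: (9,21) 5 'ababb'
  7: (21,11) 2 'ab'
  8: (11,0) 3 'abb'
  9: (0,5) 5 'abbba'
  10: (5,23) 4 'abbb'
  11: (23,28) 0 ''
  12: (28,15) 1 'b'
  13: (15,3) 4 'baab'
  14: (3,13) 2 'ba'
  15: (13,18) 4 'baba'
  16: (18,8) 5 'babab'
  17: (8,20) 6 'bababb'
  18: (20,10) 3 'bab'
  19: (10,22) 4 'babb'
  20: (22,27) 1 'b'
  21: (27,2) 2 'bb'
  22: (2,12) 3 'bba'
  23: (12,7) 5 'bbaba'
  24: (7,26) 2 'bb'
  25: (26,1) 3 'bbb'
  26: (1,6) 4 'bbba'
  27: (6,25) 3 'bbb'
  28: (25,24) 4 'bbbb'

n(n+1)/2 = 29·30/2 = 435
Σ LCP = 0 + 3 + 1 + 3 + 6 + 4 + 5 + 2 + 3 + 5 + 4 + 0 + 1 + 4 + 2 + 4 + 5 + 6 + 3 + 4 + 1 + 2 + 3 + 5 + 2 + 3 + 4 + 3 + 4 = 92
distinct = 435 − 92 = 343

343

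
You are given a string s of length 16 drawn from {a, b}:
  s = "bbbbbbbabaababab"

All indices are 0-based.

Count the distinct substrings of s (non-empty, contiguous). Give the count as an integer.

95

rank | idx | suffix
   0 |   9 | aababab
   1 |  14 | ab
   2 |   7 | abaababab
   3 |  12 | abab
   4 |  10 | ababab
   5 |  15 | b
   6 |   8 | baababab
   7 |  13 | bab
   8 |   6 | babaababab
   9 |  11 | babab
  10 |   5 | bbabaababab
  11 |   4 | bbbabaababab
  12 |   3 | bbbbabaababab
  13 |   2 | bbbbbabaababab
  14 |   1 | bbbbbbabaababab
  15 |   0 | bbbbbbbabaababab

SA = [9, 14, 7, 12, 10, 15, 8, 13, 6, 11, 5, 4, 3, 2, 1, 0]
i: (SA[i-1],SA[i]) lcp shared
  1: (9,14) 1 'a'
  2: (14,7) 2 'ab'
  3: (7,12) 3 'aba'
  4: (12,10) 4 'abab'
  5: (10,15) 0 ''
  6: (15,8) 1 'b'
  7: (8,13) 2 'ba'
  8: (13,6) 3 'bab'
  9: (6,11) 4 'baba'
  10: (11,5) 1 'b'
  11: (5,4) 2 'bb'
  12: (4,3) 3 'bbb'
  13: (3,2) 4 'bbbb'
  14: (2,1) 5 'bbbbb'
  15: (1,0) 6 'bbbbbb'

n(n+1)/2 = 16·17/2 = 136
Σ LCP = 0 + 1 + 2 + 3 + 4 + 0 + 1 + 2 + 3 + 4 + 1 + 2 + 3 + 4 + 5 + 6 = 41
distinct = 136 − 41 = 95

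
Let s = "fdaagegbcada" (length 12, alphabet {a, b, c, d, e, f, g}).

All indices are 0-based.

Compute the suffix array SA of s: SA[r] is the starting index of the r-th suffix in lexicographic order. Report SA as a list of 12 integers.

sorted suffixes:
  #0 SA[0]=11  'a'
  #1 SA[1]=2  'aagegbcada'
  #2 SA[2]=9  'ada'
  #3 SA[3]=3  'agegbcada'
  #4 SA[4]=7  'bcada'
  #5 SA[5]=8  'cada'
  #6 SA[6]=10  'da'
  #7 SA[7]=1  'daagegbcada'
  #8 SA[8]=5  'egbcada'
  #9 SA[9]=0  'fdaagegbcada'
  #10 SA[10]=6  'gbcada'
  #11 SA[11]=4  'gegbcada'

[11, 2, 9, 3, 7, 8, 10, 1, 5, 0, 6, 4]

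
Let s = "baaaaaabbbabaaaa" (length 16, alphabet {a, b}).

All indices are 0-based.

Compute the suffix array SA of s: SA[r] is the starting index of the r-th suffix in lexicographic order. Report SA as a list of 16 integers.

[15, 14, 13, 12, 1, 2, 3, 4, 5, 10, 6, 11, 0, 9, 8, 7]

rank | idx | suffix
   0 |  15 | a
   1 |  14 | aa
   2 |  13 | aaa
   3 |  12 | aaaa
   4 |   1 | aaaaaabbbabaaaa
   5 |   2 | aaaaabbbabaaaa
   6 |   3 | aaaabbbabaaaa
   7 |   4 | aaabbbabaaaa
   8 |   5 | aabbbabaaaa
   9 |  10 | abaaaa
  10 |   6 | abbbabaaaa
  11 |  11 | baaaa
  12 |   0 | baaaaaabbbabaaaa
  13 |   9 | babaaaa
  14 |   8 | bbabaaaa
  15 |   7 | bbbabaaaa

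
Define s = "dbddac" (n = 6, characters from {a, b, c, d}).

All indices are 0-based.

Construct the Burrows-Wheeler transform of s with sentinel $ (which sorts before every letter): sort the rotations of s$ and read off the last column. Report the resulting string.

rank  rotation last
    0  $dbddac  c
    1  ac$dbdd  d
    2  bddac$d  d
    3  c$dbdda  a
    4  dac$dbd  d
    5  dbddac$  $
    6  ddac$db  b

cddad$b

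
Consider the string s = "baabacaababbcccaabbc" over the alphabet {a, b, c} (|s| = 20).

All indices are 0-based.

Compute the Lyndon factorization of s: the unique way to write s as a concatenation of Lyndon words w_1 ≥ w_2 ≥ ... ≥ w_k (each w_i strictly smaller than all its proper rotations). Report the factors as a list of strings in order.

["b", "aabac", "aababbcccaabbc"]

emit factor 1: 'b' (i=0, period=1)
emit factor 2: 'aabac' (i=1, period=5)
emit factor 3: 'aababbcccaabbc' (i=6, period=14)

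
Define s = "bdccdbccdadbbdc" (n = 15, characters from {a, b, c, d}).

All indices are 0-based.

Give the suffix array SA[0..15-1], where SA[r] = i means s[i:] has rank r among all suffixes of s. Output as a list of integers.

[9, 11, 5, 12, 0, 14, 6, 2, 7, 3, 8, 10, 4, 13, 1]

sorted suffixes:
  #0 SA[0]=9  'adbbdc'
  #1 SA[1]=11  'bbdc'
  #2 SA[2]=5  'bccdadbbdc'
  #3 SA[3]=12  'bdc'
  #4 SA[4]=0  'bdccdbccdadbbdc'
  #5 SA[5]=14  'c'
  #6 SA[6]=6  'ccdadbbdc'
  #7 SA[7]=2  'ccdbccdadbbdc'
  #8 SA[8]=7  'cdadbbdc'
  #9 SA[9]=3  'cdbccdadbbdc'
  #10 SA[10]=8  'dadbbdc'
  #11 SA[11]=10  'dbbdc'
  #12 SA[12]=4  'dbccdadbbdc'
  #13 SA[13]=13  'dc'
  #14 SA[14]=1  'dccdbccdadbbdc'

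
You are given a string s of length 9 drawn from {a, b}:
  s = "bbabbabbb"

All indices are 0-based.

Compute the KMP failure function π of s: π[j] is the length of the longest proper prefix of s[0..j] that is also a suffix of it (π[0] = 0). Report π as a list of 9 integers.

π[0] = 0
j=1 s[j]='b': π[1]=1 (border 'b')
j=2 s[j]='a': k: 1→0; π[2]=0 (border '')
j=3 s[j]='b': π[3]=1 (border 'b')
j=4 s[j]='b': π[4]=2 (border 'bb')
j=5 s[j]='a': π[5]=3 (border 'bba')
j=6 s[j]='b': π[6]=4 (border 'bbab')
j=7 s[j]='b': π[7]=5 (border 'bbabb')
j=8 s[j]='b': k: 5→2→1; π[8]=2 (border 'bb')

[0, 1, 0, 1, 2, 3, 4, 5, 2]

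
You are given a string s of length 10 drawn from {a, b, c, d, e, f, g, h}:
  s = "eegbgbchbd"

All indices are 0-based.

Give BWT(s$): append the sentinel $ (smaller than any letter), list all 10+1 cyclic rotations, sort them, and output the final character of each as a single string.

dghgbb$ebec

rank  rotation     last
    0  $eegbgbchbd  d
    1  bchbd$eegbg  g
    2  bd$eegbgbch  h
    3  bgbchbd$eeg  g
    4  chbd$eegbgb  b
    5  d$eegbgbchb  b
    6  eegbgbchbd$  $
    7  egbgbchbd$e  e
    8  gbchbd$eegb  b
    9  gbgbchbd$ee  e
   10  hbd$eegbgbc  c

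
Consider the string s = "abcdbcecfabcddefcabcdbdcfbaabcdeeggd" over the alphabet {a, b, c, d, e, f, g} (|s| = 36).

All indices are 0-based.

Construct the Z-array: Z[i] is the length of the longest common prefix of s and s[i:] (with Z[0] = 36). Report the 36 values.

Z[0]=36
i=1: fresh scan; Z[1]=0
i=2: fresh scan; Z[2]=0
i=3: fresh scan; Z[3]=0
i=4: fresh scan; Z[4]=0
i=5: fresh scan; Z[5]=0
i=6: fresh scan; Z[6]=0
i=7: fresh scan; Z[7]=0
i=8: fresh scan; Z[8]=0
i=9: fresh scan; Z[9]=4 grow→box=[9,13)
i=10: min(r-i=3, Z[1]=0)=0; Z[10]=0
i=11: min(r-i=2, Z[2]=0)=0; Z[11]=0
i=12: min(r-i=1, Z[3]=0)=0; Z[12]=0
i=13: fresh scan; Z[13]=0
i=14: fresh scan; Z[14]=0
i=15: fresh scan; Z[15]=0
i=16: fresh scan; Z[16]=0
i=17: fresh scan; Z[17]=5 grow→box=[17,22)
i=18: min(r-i=4, Z[1]=0)=0; Z[18]=0
i=19: min(r-i=3, Z[2]=0)=0; Z[19]=0
i=20: min(r-i=2, Z[3]=0)=0; Z[20]=0
i=21: min(r-i=1, Z[4]=0)=0; Z[21]=0
i=22: fresh scan; Z[22]=0
i=23: fresh scan; Z[23]=0
i=24: fresh scan; Z[24]=0
i=25: fresh scan; Z[25]=0
i=26: fresh scan; Z[26]=1 grow→box=[26,27)
i=27: fresh scan; Z[27]=4 grow→box=[27,31)
i=28: min(r-i=3, Z[1]=0)=0; Z[28]=0
i=29: min(r-i=2, Z[2]=0)=0; Z[29]=0
i=30: min(r-i=1, Z[3]=0)=0; Z[30]=0
i=31: fresh scan; Z[31]=0
i=32: fresh scan; Z[32]=0
i=33: fresh scan; Z[33]=0
i=34: fresh scan; Z[34]=0
i=35: fresh scan; Z[35]=0

[36, 0, 0, 0, 0, 0, 0, 0, 0, 4, 0, 0, 0, 0, 0, 0, 0, 5, 0, 0, 0, 0, 0, 0, 0, 0, 1, 4, 0, 0, 0, 0, 0, 0, 0, 0]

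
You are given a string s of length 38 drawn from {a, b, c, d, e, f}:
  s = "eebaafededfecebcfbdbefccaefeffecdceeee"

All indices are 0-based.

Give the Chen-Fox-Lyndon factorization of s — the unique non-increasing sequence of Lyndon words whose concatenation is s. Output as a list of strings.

emit factor 1: 'e' (i=0, period=1)
emit factor 2: 'e' (i=1, period=1)
emit factor 3: 'b' (i=2, period=1)
emit factor 4: 'aafededfecebcfbdbefccaefeffecdceeee' (i=3, period=35)

["e", "e", "b", "aafededfecebcfbdbefccaefeffecdceeee"]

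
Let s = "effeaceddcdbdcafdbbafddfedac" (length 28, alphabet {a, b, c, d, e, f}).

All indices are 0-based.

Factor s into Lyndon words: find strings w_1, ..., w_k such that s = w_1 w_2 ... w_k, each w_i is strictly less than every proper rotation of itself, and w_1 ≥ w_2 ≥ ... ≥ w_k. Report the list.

emit factor 1: 'eff' (i=0, period=3)
emit factor 2: 'e' (i=3, period=1)
emit factor 3: 'aceddcdbdcafdbbafddfed' (i=4, period=22)
emit factor 4: 'ac' (i=26, period=2)

["eff", "e", "aceddcdbdcafdbbafddfed", "ac"]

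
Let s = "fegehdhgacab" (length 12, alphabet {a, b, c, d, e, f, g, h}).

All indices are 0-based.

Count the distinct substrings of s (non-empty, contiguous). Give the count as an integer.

rank | idx | suffix
   0 |  10 | ab
   1 |   8 | acab
   2 |  11 | b
   3 |   9 | cab
   4 |   5 | dhgacab
   5 |   1 | egehdhgacab
   6 |   3 | ehdhgacab
   7 |   0 | fegehdhgacab
   8 |   7 | gacab
   9 |   2 | gehdhgacab
  10 |   4 | hdhgacab
  11 |   6 | hgacab

SA = [10, 8, 11, 9, 5, 1, 3, 0, 7, 2, 4, 6]
i: (SA[i-1],SA[i]) lcp shared
  1: (10,8) 1 'a'
  2: (8,11) 0 ''
  3: (11,9) 0 ''
  4: (9,5) 0 ''
  5: (5,1) 0 ''
  6: (1,3) 1 'e'
  7: (3,0) 0 ''
  8: (0,7) 0 ''
  9: (7,2) 1 'g'
  10: (2,4) 0 ''
  11: (4,6) 1 'h'

n(n+1)/2 = 12·13/2 = 78
Σ LCP = 0 + 1 + 0 + 0 + 0 + 0 + 1 + 0 + 0 + 1 + 0 + 1 = 4
distinct = 78 − 4 = 74

74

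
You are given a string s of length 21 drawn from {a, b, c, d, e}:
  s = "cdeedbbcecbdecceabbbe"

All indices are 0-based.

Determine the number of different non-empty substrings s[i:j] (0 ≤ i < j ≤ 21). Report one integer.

sorted suffixes:
  #0 SA[0]=16  'abbbe'
  #1 SA[1]=17  'bbbe'
  #2 SA[2]=5  'bbcecbdecceabbbe'
  #3 SA[3]=18  'bbe'
  #4 SA[4]=6  'bcecbdecceabbbe'
  #5 SA[5]=10  'bdecceabbbe'
  #6 SA[6]=19  'be'
  #7 SA[7]=9  'cbdecceabbbe'
  #8 SA[8]=13  'cceabbbe'
  #9 SA[9]=0  'cdeedbbcecbdecceabbbe'
  #10 SA[10]=14  'ceabbbe'
  #11 SA[11]=7  'cecbdecceabbbe'
  #12 SA[12]=4  'dbbcecbdecceabbbe'
  #13 SA[13]=11  'decceabbbe'
  #14 SA[14]=1  'deedbbcecbdecceabbbe'
  #15 SA[15]=20  'e'
  #16 SA[16]=15  'eabbbe'
  #17 SA[17]=8  'ecbdecceabbbe'
  #18 SA[18]=12  'ecceabbbe'
  #19 SA[19]=3  'edbbcecbdecceabbbe'
  #20 SA[20]=2  'eedbbcecbdecceabbbe'

SA = [16, 17, 5, 18, 6, 10, 19, 9, 13, 0, 14, 7, 4, 11, 1, 20, 15, 8, 12, 3, 2]
[i] adj suffixes → lcp
  [1] 16/17 → 0 ('')
  [2] 17/5 → 2 ('bb')
  [3] 5/18 → 2 ('bb')
  [4] 18/6 → 1 ('b')
  [5] 6/10 → 1 ('b')
  [6] 10/19 → 1 ('b')
  [7] 19/9 → 0 ('')
  [8] 9/13 → 1 ('c')
  [9] 13/0 → 1 ('c')
  [10] 0/14 → 1 ('c')
  [11] 14/7 → 2 ('ce')
  [12] 7/4 → 0 ('')
  [13] 4/11 → 1 ('d')
  [14] 11/1 → 2 ('de')
  [15] 1/20 → 0 ('')
  [16] 20/15 → 1 ('e')
  [17] 15/8 → 1 ('e')
  [18] 8/12 → 2 ('ec')
  [19] 12/3 → 1 ('e')
  [20] 3/2 → 1 ('e')

n(n+1)/2 = 21·22/2 = 231
Σ LCP = 0 + 0 + 2 + 2 + 1 + 1 + 1 + 0 + 1 + 1 + 1 + 2 + 0 + 1 + 2 + 0 + 1 + 1 + 2 + 1 + 1 = 21
distinct = 231 − 21 = 210

210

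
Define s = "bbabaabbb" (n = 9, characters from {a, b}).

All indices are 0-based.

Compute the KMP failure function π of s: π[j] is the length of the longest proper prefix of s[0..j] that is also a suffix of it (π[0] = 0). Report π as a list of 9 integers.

π[0] = 0
j=1 s[j]='b': π[1]=1 (border 'b')
j=2 s[j]='a': k: 1→0; π[2]=0 (border '')
j=3 s[j]='b': π[3]=1 (border 'b')
j=4 s[j]='a': k: 1→0; π[4]=0 (border '')
j=5 s[j]='a': π[5]=0 (border '')
j=6 s[j]='b': π[6]=1 (border 'b')
j=7 s[j]='b': π[7]=2 (border 'bb')
j=8 s[j]='b': k: 2→1; π[8]=2 (border 'bb')

[0, 1, 0, 1, 0, 0, 1, 2, 2]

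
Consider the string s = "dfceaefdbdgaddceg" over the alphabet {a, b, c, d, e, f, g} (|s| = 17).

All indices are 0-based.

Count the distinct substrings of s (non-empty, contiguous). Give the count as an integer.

142

rank | idx | suffix
   0 |  11 | addceg
   1 |   4 | aefdbdgaddceg
   2 |   8 | bdgaddceg
   3 |   2 | ceaefdbdgaddceg
   4 |  14 | ceg
   5 |   7 | dbdgaddceg
   6 |  13 | dceg
   7 |  12 | ddceg
   8 |   0 | dfceaefdbdgaddceg
   9 |   9 | dgaddceg
  10 |   3 | eaefdbdgaddceg
  11 |   5 | efdbdgaddceg
  12 |  15 | eg
  13 |   1 | fceaefdbdgaddceg
  14 |   6 | fdbdgaddceg
  15 |  16 | g
  16 |  10 | gaddceg

SA = [11, 4, 8, 2, 14, 7, 13, 12, 0, 9, 3, 5, 15, 1, 6, 16, 10]
i: (SA[i-1],SA[i]) lcp shared
  1: (11,4) 1 'a'
  2: (4,8) 0 ''
  3: (8,2) 0 ''
  4: (2,14) 2 'ce'
  5: (14,7) 0 ''
  6: (7,13) 1 'd'
  7: (13,12) 1 'd'
  8: (12,0) 1 'd'
  9: (0,9) 1 'd'
  10: (9,3) 0 ''
  11: (3,5) 1 'e'
  12: (5,15) 1 'e'
  13: (15,1) 0 ''
  14: (1,6) 1 'f'
  15: (6,16) 0 ''
  16: (16,10) 1 'g'

n(n+1)/2 = 17·18/2 = 153
Σ LCP = 0 + 1 + 0 + 0 + 2 + 0 + 1 + 1 + 1 + 1 + 0 + 1 + 1 + 0 + 1 + 0 + 1 = 11
distinct = 153 − 11 = 142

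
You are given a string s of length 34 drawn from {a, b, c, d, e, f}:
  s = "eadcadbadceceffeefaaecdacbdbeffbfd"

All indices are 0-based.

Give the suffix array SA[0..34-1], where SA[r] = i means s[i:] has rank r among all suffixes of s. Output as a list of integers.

rank | idx | suffix
   0 |  18 | aaecdacbdbeffbfd
   1 |  23 | acbdbeffbfd
   2 |   4 | adbadceceffeefaaecdacbdbeffbfd
   3 |   1 | adcadbadceceffeefaaecdacbdbeffbfd
   4 |   7 | adceceffeefaaecdacbdbeffbfd
   5 |  19 | aecdacbdbeffbfd
   6 |   6 | badceceffeefaaecdacbdbeffbfd
   7 |  25 | bdbeffbfd
   8 |  27 | beffbfd
   9 |  31 | bfd
  10 |   3 | cadbadceceffeefaaecdacbdbeffbfd
  11 |  24 | cbdbeffbfd
  12 |  21 | cdacbdbeffbfd
  13 |   9 | ceceffeefaaecdacbdbeffbfd
  14 |  11 | ceffeefaaecdacbdbeffbfd
  15 |  33 | d
  16 |  22 | dacbdbeffbfd
  17 |   5 | dbadceceffeefaaecdacbdbeffbfd
  18 |  26 | dbeffbfd
  19 |   2 | dcadbadceceffeefaaecdacbdbeffbfd
  20 |   8 | dceceffeefaaecdacbdbeffbfd
  21 |   0 | eadcadbadceceffeefaaecdacbdbeffbfd
  22 |  20 | ecdacbdbeffbfd
  23 |  10 | eceffeefaaecdacbdbeffbfd
  24 |  15 | eefaaecdacbdbeffbfd
  25 |  16 | efaaecdacbdbeffbfd
  26 |  28 | effbfd
  27 |  12 | effeefaaecdacbdbeffbfd
  28 |  17 | faaecdacbdbeffbfd
  29 |  30 | fbfd
  30 |  32 | fd
  31 |  14 | feefaaecdacbdbeffbfd
  32 |  29 | ffbfd
  33 |  13 | ffeefaaecdacbdbeffbfd

[18, 23, 4, 1, 7, 19, 6, 25, 27, 31, 3, 24, 21, 9, 11, 33, 22, 5, 26, 2, 8, 0, 20, 10, 15, 16, 28, 12, 17, 30, 32, 14, 29, 13]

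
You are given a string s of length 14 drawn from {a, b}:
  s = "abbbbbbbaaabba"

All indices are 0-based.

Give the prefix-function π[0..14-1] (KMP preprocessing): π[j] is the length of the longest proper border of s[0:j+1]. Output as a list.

[0, 0, 0, 0, 0, 0, 0, 0, 1, 1, 1, 2, 3, 1]

π[0] = 0
j=1 s[j]='b': π[1]=0 (border '')
j=2 s[j]='b': π[2]=0 (border '')
j=3 s[j]='b': π[3]=0 (border '')
j=4 s[j]='b': π[4]=0 (border '')
j=5 s[j]='b': π[5]=0 (border '')
j=6 s[j]='b': π[6]=0 (border '')
j=7 s[j]='b': π[7]=0 (border '')
j=8 s[j]='a': π[8]=1 (border 'a')
j=9 s[j]='a': k: 1→0; π[9]=1 (border 'a')
j=10 s[j]='a': k: 1→0; π[10]=1 (border 'a')
j=11 s[j]='b': π[11]=2 (border 'ab')
j=12 s[j]='b': π[12]=3 (border 'abb')
j=13 s[j]='a': k: 3→0; π[13]=1 (border 'a')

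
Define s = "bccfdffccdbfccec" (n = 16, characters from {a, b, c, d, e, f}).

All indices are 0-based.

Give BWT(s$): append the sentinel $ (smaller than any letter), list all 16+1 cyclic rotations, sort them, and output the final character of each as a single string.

rank  rotation           last
    0  $bccfdffccdbfccec  c
    1  bccfdffccdbfccec$  $
    2  bfccec$bccfdffccd  d
    3  c$bccfdffccdbfcce  e
    4  ccdbfccec$bccfdff  f
    5  ccec$bccfdffccdbf  f
    6  ccfdffccdbfccec$b  b
    7  cdbfccec$bccfdffc  c
    8  cec$bccfdffccdbfc  c
    9  cfdffccdbfccec$bc  c
   10  dbfccec$bccfdffcc  c
   11  dffccdbfccec$bccf  f
   12  ec$bccfdffccdbfcc  c
   13  fccdbfccec$bccfdf  f
   14  fccec$bccfdffccdb  b
   15  fdffccdbfccec$bcc  c
   16  ffccdbfccec$bccfd  d

c$deffbccccfcfbcd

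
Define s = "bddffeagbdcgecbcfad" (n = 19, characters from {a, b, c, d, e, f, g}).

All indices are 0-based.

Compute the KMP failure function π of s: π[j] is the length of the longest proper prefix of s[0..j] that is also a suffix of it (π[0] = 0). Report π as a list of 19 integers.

[0, 0, 0, 0, 0, 0, 0, 0, 1, 2, 0, 0, 0, 0, 1, 0, 0, 0, 0]

π[0] = 0
j=1 s[j]='d': π[1]=0 (border '')
j=2 s[j]='d': π[2]=0 (border '')
j=3 s[j]='f': π[3]=0 (border '')
j=4 s[j]='f': π[4]=0 (border '')
j=5 s[j]='e': π[5]=0 (border '')
j=6 s[j]='a': π[6]=0 (border '')
j=7 s[j]='g': π[7]=0 (border '')
j=8 s[j]='b': π[8]=1 (border 'b')
j=9 s[j]='d': π[9]=2 (border 'bd')
j=10 s[j]='c': k: 2→0; π[10]=0 (border '')
j=11 s[j]='g': π[11]=0 (border '')
j=12 s[j]='e': π[12]=0 (border '')
j=13 s[j]='c': π[13]=0 (border '')
j=14 s[j]='b': π[14]=1 (border 'b')
j=15 s[j]='c': k: 1→0; π[15]=0 (border '')
j=16 s[j]='f': π[16]=0 (border '')
j=17 s[j]='a': π[17]=0 (border '')
j=18 s[j]='d': π[18]=0 (border '')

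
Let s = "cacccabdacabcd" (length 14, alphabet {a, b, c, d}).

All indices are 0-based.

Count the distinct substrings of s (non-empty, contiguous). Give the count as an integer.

sorted suffixes:
  #0 SA[0]=10  'abcd'
  #1 SA[1]=5  'abdacabcd'
  #2 SA[2]=8  'acabcd'
  #3 SA[3]=1  'acccabdacabcd'
  #4 SA[4]=11  'bcd'
  #5 SA[5]=6  'bdacabcd'
  #6 SA[6]=9  'cabcd'
  #7 SA[7]=4  'cabdacabcd'
  #8 SA[8]=0  'cacccabdacabcd'
  #9 SA[9]=3  'ccabdacabcd'
  #10 SA[10]=2  'cccabdacabcd'
  #11 SA[11]=12  'cd'
  #12 SA[12]=13  'd'
  #13 SA[13]=7  'dacabcd'

SA = [10, 5, 8, 1, 11, 6, 9, 4, 0, 3, 2, 12, 13, 7]
rank  pair      lcp
   1  s[10:],s[5:]  2  'ab'
   2  s[5:],s[8:]  1  'a'
   3  s[8:],s[1:]  2  'ac'
   4  s[1:],s[11:]  0  ''
   5  s[11:],s[6:]  1  'b'
   6  s[6:],s[9:]  0  ''
   7  s[9:],s[4:]  3  'cab'
   8  s[4:],s[0:]  2  'ca'
   9  s[0:],s[3:]  1  'c'
  10  s[3:],s[2:]  2  'cc'
  11  s[2:],s[12:]  1  'c'
  12  s[12:],s[13:]  0  ''
  13  s[13:],s[7:]  1  'd'

n(n+1)/2 = 14·15/2 = 105
Σ LCP = 0 + 2 + 1 + 2 + 0 + 1 + 0 + 3 + 2 + 1 + 2 + 1 + 0 + 1 = 16
distinct = 105 − 16 = 89

89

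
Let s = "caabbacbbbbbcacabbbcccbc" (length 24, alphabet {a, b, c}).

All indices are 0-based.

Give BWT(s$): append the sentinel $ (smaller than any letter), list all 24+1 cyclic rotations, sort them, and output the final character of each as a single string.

ccaccbbacbbabbcbbb$abaccb

rank  rotation                   last
    0  $caabbacbbbbbcacabbbcccbc  c
    1  aabbacbbbbbcacabbbcccbc$c  c
    2  abbacbbbbbcacabbbcccbc$ca  a
    3  abbbcccbc$caabbacbbbbbcac  c
    4  acabbbcccbc$caabbacbbbbbc  c
    5  acbbbbbcacabbbcccbc$caabb  b
    6  bacbbbbbcacabbbcccbc$caab  b
    7  bbacbbbbbcacabbbcccbc$caa  a
    8  bbbbbcacabbbcccbc$caabbac  c
    9  bbbbcacabbbcccbc$caabbacb  b
   10  bbbcacabbbcccbc$caabbacbb  b
   11  bbbcccbc$caabbacbbbbbcaca  a
   12  bbcacabbbcccbc$caabbacbbb  b
   13  bbcccbc$caabbacbbbbbcacab  b
   14  bc$caabbacbbbbbcacabbbccc  c
   15  bcacabbbcccbc$caabbacbbbb  b
   16  bcccbc$caabbacbbbbbcacabb  b
   17  c$caabbacbbbbbcacabbbcccb  b
   18  caabbacbbbbbcacabbbcccbc$  $
   19  cabbbcccbc$caabbacbbbbbca  a
   20  cacabbbcccbc$caabbacbbbbb  b
   21  cbbbbbcacabbbcccbc$caabba  a
   22  cbc$caabbacbbbbbcacabbbcc  c
   23  ccbc$caabbacbbbbbcacabbbc  c
   24  cccbc$caabbacbbbbbcacabbb  b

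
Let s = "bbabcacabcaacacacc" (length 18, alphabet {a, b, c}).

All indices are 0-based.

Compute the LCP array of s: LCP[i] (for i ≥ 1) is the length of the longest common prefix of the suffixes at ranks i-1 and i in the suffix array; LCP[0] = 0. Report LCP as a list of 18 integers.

[0, 1, 4, 1, 3, 4, 2, 0, 1, 1, 3, 0, 1, 2, 2, 4, 3, 1]

rank | idx | suffix
   0 |  10 | aacacacc
   1 |   7 | abcaacacacc
   2 |   2 | abcacabcaacacacc
   3 |   5 | acabcaacacacc
   4 |  11 | acacacc
   5 |  13 | acacc
   6 |  15 | acc
   7 |   1 | babcacabcaacacacc
   8 |   0 | bbabcacabcaacacacc
   9 |   8 | bcaacacacc
  10 |   3 | bcacabcaacacacc
  11 |  17 | c
  12 |   9 | caacacacc
  13 |   6 | cabcaacacacc
  14 |   4 | cacabcaacacacc
  15 |  12 | cacacc
  16 |  14 | cacc
  17 |  16 | cc

SA = [10, 7, 2, 5, 11, 13, 15, 1, 0, 8, 3, 17, 9, 6, 4, 12, 14, 16]
rank  pair      lcp
   1  s[10:],s[7:]  1  'a'
   2  s[7:],s[2:]  4  'abca'
   3  s[2:],s[5:]  1  'a'
   4  s[5:],s[11:]  3  'aca'
   5  s[11:],s[13:]  4  'acac'
   6  s[13:],s[15:]  2  'ac'
   7  s[15:],s[1:]  0  ''
   8  s[1:],s[0:]  1  'b'
   9  s[0:],s[8:]  1  'b'
  10  s[8:],s[3:]  3  'bca'
  11  s[3:],s[17:]  0  ''
  12  s[17:],s[9:]  1  'c'
  13  s[9:],s[6:]  2  'ca'
  14  s[6:],s[4:]  2  'ca'
  15  s[4:],s[12:]  4  'caca'
  16  s[12:],s[14:]  3  'cac'
  17  s[14:],s[16:]  1  'c'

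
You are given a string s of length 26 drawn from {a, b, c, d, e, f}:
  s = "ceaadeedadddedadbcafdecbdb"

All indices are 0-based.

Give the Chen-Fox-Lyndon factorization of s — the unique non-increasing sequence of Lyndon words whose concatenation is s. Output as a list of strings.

["ce", "aadeedadddedadbcafdecbdb"]

emit factor 1: 'ce' (i=0, period=2)
emit factor 2: 'aadeedadddedadbcafdecbdb' (i=2, period=24)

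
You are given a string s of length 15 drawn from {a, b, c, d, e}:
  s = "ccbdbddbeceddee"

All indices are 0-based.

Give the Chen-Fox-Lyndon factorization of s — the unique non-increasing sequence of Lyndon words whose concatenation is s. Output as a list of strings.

emit factor 1: 'c' (i=0, period=1)
emit factor 2: 'c' (i=1, period=1)
emit factor 3: 'bdbddbeceddee' (i=2, period=13)

["c", "c", "bdbddbeceddee"]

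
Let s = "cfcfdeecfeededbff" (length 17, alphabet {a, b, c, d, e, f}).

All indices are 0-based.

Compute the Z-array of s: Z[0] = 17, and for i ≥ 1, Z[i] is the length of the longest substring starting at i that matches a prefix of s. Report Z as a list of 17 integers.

Z[0]=17
i=1: fresh scan; Z[1]=0
i=2: fresh scan; Z[2]=2 extend→box=[2,4)
i=3: min(r-i=1, Z[1]=0)=0; Z[3]=0
i=4: fresh scan; Z[4]=0
i=5: fresh scan; Z[5]=0
i=6: fresh scan; Z[6]=0
i=7: fresh scan; Z[7]=2 extend→box=[7,9)
i=8: min(r-i=1, Z[1]=0)=0; Z[8]=0
i=9: fresh scan; Z[9]=0
i=10: fresh scan; Z[10]=0
i=11: fresh scan; Z[11]=0
i=12: fresh scan; Z[12]=0
i=13: fresh scan; Z[13]=0
i=14: fresh scan; Z[14]=0
i=15: fresh scan; Z[15]=0
i=16: fresh scan; Z[16]=0

[17, 0, 2, 0, 0, 0, 0, 2, 0, 0, 0, 0, 0, 0, 0, 0, 0]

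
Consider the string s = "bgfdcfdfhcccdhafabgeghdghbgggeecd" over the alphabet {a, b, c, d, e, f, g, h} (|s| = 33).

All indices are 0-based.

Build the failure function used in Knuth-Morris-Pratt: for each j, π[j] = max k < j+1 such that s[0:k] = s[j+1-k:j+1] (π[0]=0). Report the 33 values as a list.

[0, 0, 0, 0, 0, 0, 0, 0, 0, 0, 0, 0, 0, 0, 0, 0, 0, 1, 2, 0, 0, 0, 0, 0, 0, 1, 2, 0, 0, 0, 0, 0, 0]

π[0] = 0
j=1 s[j]='g': π[1]=0 (border '')
j=2 s[j]='f': π[2]=0 (border '')
j=3 s[j]='d': π[3]=0 (border '')
j=4 s[j]='c': π[4]=0 (border '')
j=5 s[j]='f': π[5]=0 (border '')
j=6 s[j]='d': π[6]=0 (border '')
j=7 s[j]='f': π[7]=0 (border '')
j=8 s[j]='h': π[8]=0 (border '')
j=9 s[j]='c': π[9]=0 (border '')
j=10 s[j]='c': π[10]=0 (border '')
j=11 s[j]='c': π[11]=0 (border '')
j=12 s[j]='d': π[12]=0 (border '')
j=13 s[j]='h': π[13]=0 (border '')
j=14 s[j]='a': π[14]=0 (border '')
j=15 s[j]='f': π[15]=0 (border '')
j=16 s[j]='a': π[16]=0 (border '')
j=17 s[j]='b': π[17]=1 (border 'b')
j=18 s[j]='g': π[18]=2 (border 'bg')
j=19 s[j]='e': k: 2→0; π[19]=0 (border '')
j=20 s[j]='g': π[20]=0 (border '')
j=21 s[j]='h': π[21]=0 (border '')
j=22 s[j]='d': π[22]=0 (border '')
j=23 s[j]='g': π[23]=0 (border '')
j=24 s[j]='h': π[24]=0 (border '')
j=25 s[j]='b': π[25]=1 (border 'b')
j=26 s[j]='g': π[26]=2 (border 'bg')
j=27 s[j]='g': k: 2→0; π[27]=0 (border '')
j=28 s[j]='g': π[28]=0 (border '')
j=29 s[j]='e': π[29]=0 (border '')
j=30 s[j]='e': π[30]=0 (border '')
j=31 s[j]='c': π[31]=0 (border '')
j=32 s[j]='d': π[32]=0 (border '')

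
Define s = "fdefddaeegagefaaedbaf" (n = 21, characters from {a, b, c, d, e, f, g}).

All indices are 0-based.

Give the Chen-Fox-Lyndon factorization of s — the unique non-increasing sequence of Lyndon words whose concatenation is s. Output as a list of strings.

emit factor 1: 'f' (i=0, period=1)
emit factor 2: 'def' (i=1, period=3)
emit factor 3: 'd' (i=4, period=1)
emit factor 4: 'd' (i=5, period=1)
emit factor 5: 'aeegagef' (i=6, period=8)
emit factor 6: 'aaedbaf' (i=14, period=7)

["f", "def", "d", "d", "aeegagef", "aaedbaf"]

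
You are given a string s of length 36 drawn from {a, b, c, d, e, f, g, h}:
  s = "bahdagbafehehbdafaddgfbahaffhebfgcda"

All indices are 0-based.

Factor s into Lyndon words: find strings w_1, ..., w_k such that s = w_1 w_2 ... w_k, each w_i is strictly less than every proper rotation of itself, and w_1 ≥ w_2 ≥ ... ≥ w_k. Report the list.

emit factor 1: 'b' (i=0, period=1)
emit factor 2: 'ahd' (i=1, period=3)
emit factor 3: 'agb' (i=4, period=3)
emit factor 4: 'afehehbd' (i=7, period=8)
emit factor 5: 'af' (i=15, period=2)
emit factor 6: 'addgfbahaffhebfgcd' (i=17, period=18)
emit factor 7: 'a' (i=35, period=1)

["b", "ahd", "agb", "afehehbd", "af", "addgfbahaffhebfgcd", "a"]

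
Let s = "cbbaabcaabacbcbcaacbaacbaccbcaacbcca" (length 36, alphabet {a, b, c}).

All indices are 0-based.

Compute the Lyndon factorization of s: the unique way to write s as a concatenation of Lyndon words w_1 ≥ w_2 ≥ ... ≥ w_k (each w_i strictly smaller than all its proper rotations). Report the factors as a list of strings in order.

emit factor 1: 'c' (i=0, period=1)
emit factor 2: 'b' (i=1, period=1)
emit factor 3: 'b' (i=2, period=1)
emit factor 4: 'aabc' (i=3, period=4)
emit factor 5: 'aabacbcbcaacbaacbaccbcaacbcc' (i=7, period=28)
emit factor 6: 'a' (i=35, period=1)

["c", "b", "b", "aabc", "aabacbcbcaacbaacbaccbcaacbcc", "a"]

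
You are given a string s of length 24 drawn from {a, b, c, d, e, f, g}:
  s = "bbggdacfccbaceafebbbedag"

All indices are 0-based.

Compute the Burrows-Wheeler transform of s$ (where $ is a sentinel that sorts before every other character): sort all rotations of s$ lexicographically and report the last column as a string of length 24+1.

gbdedceb$bbcfaagecfbcaagb

rank  rotation                   last
    0  $bbggdacfccbaceafebbbedag  g
    1  aceafebbbedag$bbggdacfccb  b
    2  acfccbaceafebbbedag$bbggd  d
    3  afebbbedag$bbggdacfccbace  e
    4  ag$bbggdacfccbaceafebbbed  d
    5  baceafebbbedag$bbggdacfcc  c
    6  bbbedag$bbggdacfccbaceafe  e
    7  bbedag$bbggdacfccbaceafeb  b
    8  bbggdacfccbaceafebbbedag$  $
    9  bedag$bbggdacfccbaceafebb  b
   10  bggdacfccbaceafebbbedag$b  b
   11  cbaceafebbbedag$bbggdacfc  c
   12  ccbaceafebbbedag$bbggdacf  f
   13  ceafebbbedag$bbggdacfccba  a
   14  cfccbaceafebbbedag$bbggda  a
   15  dacfccbaceafebbbedag$bbgg  g
   16  dag$bbggdacfccbaceafebbbe  e
   17  eafebbbedag$bbggdacfccbac  c
   18  ebbbedag$bbggdacfccbaceaf  f
   19  edag$bbggdacfccbaceafebbb  b
   20  fccbaceafebbbedag$bbggdac  c
   21  febbbedag$bbggdacfccbacea  a
   22  g$bbggdacfccbaceafebbbeda  a
   23  gdacfccbaceafebbbedag$bbg  g
   24  ggdacfccbaceafebbbedag$bb  b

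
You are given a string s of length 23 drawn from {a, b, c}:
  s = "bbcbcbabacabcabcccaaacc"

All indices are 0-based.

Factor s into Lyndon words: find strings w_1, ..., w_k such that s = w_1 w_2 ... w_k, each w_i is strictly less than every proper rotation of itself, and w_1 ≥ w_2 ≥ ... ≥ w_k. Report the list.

emit factor 1: 'bbcbc' (i=0, period=5)
emit factor 2: 'b' (i=5, period=1)
emit factor 3: 'abacabcabccc' (i=6, period=12)
emit factor 4: 'aaacc' (i=18, period=5)

["bbcbc", "b", "abacabcabccc", "aaacc"]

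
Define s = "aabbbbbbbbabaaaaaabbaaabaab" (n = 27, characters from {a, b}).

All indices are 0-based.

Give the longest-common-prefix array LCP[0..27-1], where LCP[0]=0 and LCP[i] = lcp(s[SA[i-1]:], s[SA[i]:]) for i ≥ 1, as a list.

[0, 5, 4, 3, 4, 2, 3, 3, 4, 1, 2, 4, 2, 3, 0, 1, 4, 3, 2, 1, 3, 2, 3, 4, 5, 6, 7]

rank | idx | suffix
   0 |  12 | aaaaaabbaaabaab
   1 |  13 | aaaaabbaaabaab
   2 |  14 | aaaabbaaabaab
   3 |  20 | aaabaab
   4 |  15 | aaabbaaabaab
   5 |  24 | aab
   6 |  21 | aabaab
   7 |  16 | aabbaaabaab
   8 |   0 | aabbbbbbbbabaaaaaabbaaabaab
   9 |  25 | ab
  10 |  10 | abaaaaaabbaaabaab
  11 |  22 | abaab
  12 |  17 | abbaaabaab
  13 |   1 | abbbbbbbbabaaaaaabbaaabaab
  14 |  26 | b
  15 |  11 | baaaaaabbaaabaab
  16 |  19 | baaabaab
  17 |  23 | baab
  18 |   9 | babaaaaaabbaaabaab
  19 |  18 | bbaaabaab
  20 |   8 | bbabaaaaaabbaaabaab
  21 |   7 | bbbabaaaaaabbaaabaab
  22 |   6 | bbbbabaaaaaabbaaabaab
  23 |   5 | bbbbbabaaaaaabbaaabaab
  24 |   4 | bbbbbbabaaaaaabbaaabaab
  25 |   3 | bbbbbbbabaaaaaabbaaabaab
  26 |   2 | bbbbbbbbabaaaaaabbaaabaab

SA = [12, 13, 14, 20, 15, 24, 21, 16, 0, 25, 10, 22, 17, 1, 26, 11, 19, 23, 9, 18, 8, 7, 6, 5, 4, 3, 2]
rank  pair      lcp
   1  s[12:],s[13:]  5  'aaaaa'
   2  s[13:],s[14:]  4  'aaaa'
   3  s[14:],s[20:]  3  'aaa'
   4  s[20:],s[15:]  4  'aaab'
   5  s[15:],s[24:]  2  'aa'
   6  s[24:],s[21:]  3  'aab'
   7  s[21:],s[16:]  3  'aab'
   8  s[16:],s[0:]  4  'aabb'
   9  s[0:],s[25:]  1  'a'
  10  s[25:],s[10:]  2  'ab'
  11  s[10:],s[22:]  4  'abaa'
  12  s[22:],s[17:]  2  'ab'
  13  s[17:],s[1:]  3  'abb'
  14  s[1:],s[26:]  0  ''
  15  s[26:],s[11:]  1  'b'
  16  s[11:],s[19:]  4  'baaa'
  17  s[19:],s[23:]  3  'baa'
  18  s[23:],s[9:]  2  'ba'
  19  s[9:],s[18:]  1  'b'
  20  s[18:],s[8:]  3  'bba'
  21  s[8:],s[7:]  2  'bb'
  22  s[7:],s[6:]  3  'bbb'
  23  s[6:],s[5:]  4  'bbbb'
  24  s[5:],s[4:]  5  'bbbbb'
  25  s[4:],s[3:]  6  'bbbbbb'
  26  s[3:],s[2:]  7  'bbbbbbb'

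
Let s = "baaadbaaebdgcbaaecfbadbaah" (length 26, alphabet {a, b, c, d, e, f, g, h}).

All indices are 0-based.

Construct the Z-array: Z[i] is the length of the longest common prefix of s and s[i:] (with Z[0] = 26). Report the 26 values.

Z[0]=26
i=1: i≥r, start 0; Z[1]=0
i=2: i≥r, start 0; Z[2]=0
i=3: i≥r, start 0; Z[3]=0
i=4: i≥r, start 0; Z[4]=0
i=5: i≥r, start 0; Z[5]=3 extend→box=[5,8)
i=6: min(r-i=2, Z[1]=0)=0; Z[6]=0
i=7: min(r-i=1, Z[2]=0)=0; Z[7]=0
i=8: i≥r, start 0; Z[8]=0
i=9: i≥r, start 0; Z[9]=1 extend→box=[9,10)
i=10: i≥r, start 0; Z[10]=0
i=11: i≥r, start 0; Z[11]=0
i=12: i≥r, start 0; Z[12]=0
i=13: i≥r, start 0; Z[13]=3 extend→box=[13,16)
i=14: min(r-i=2, Z[1]=0)=0; Z[14]=0
i=15: min(r-i=1, Z[2]=0)=0; Z[15]=0
i=16: i≥r, start 0; Z[16]=0
i=17: i≥r, start 0; Z[17]=0
i=18: i≥r, start 0; Z[18]=0
i=19: i≥r, start 0; Z[19]=2 extend→box=[19,21)
i=20: min(r-i=1, Z[1]=0)=0; Z[20]=0
i=21: i≥r, start 0; Z[21]=0
i=22: i≥r, start 0; Z[22]=3 extend→box=[22,25)
i=23: min(r-i=2, Z[1]=0)=0; Z[23]=0
i=24: min(r-i=1, Z[2]=0)=0; Z[24]=0
i=25: i≥r, start 0; Z[25]=0

[26, 0, 0, 0, 0, 3, 0, 0, 0, 1, 0, 0, 0, 3, 0, 0, 0, 0, 0, 2, 0, 0, 3, 0, 0, 0]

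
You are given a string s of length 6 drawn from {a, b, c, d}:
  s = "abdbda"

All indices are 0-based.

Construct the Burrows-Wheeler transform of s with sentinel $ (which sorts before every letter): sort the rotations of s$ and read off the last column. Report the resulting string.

ad$dabb

rank  rotation last
    0  $abdbda  a
    1  a$abdbd  d
    2  abdbda$  $
    3  bda$abd  d
    4  bdbda$a  a
    5  da$abdb  b
    6  dbda$ab  b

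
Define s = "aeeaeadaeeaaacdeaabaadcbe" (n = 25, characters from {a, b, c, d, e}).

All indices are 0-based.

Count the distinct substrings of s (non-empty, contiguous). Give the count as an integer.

rank→(start, suffix):
  0 → (10, 'aaacdeaabaadcbe')
  1 → (16, 'aabaadcbe')
  2 → (11, 'aacdeaabaadcbe')
  3 → (19, 'aadcbe')
  4 → (17, 'abaadcbe')
  5 → (12, 'acdeaabaadcbe')
  6 → (5, 'adaeeaaacdeaabaadcbe')
  7 → (20, 'adcbe')
  8 → (3, 'aeadaeeaaacdeaabaadcbe')
  9 → (7, 'aeeaaacdeaabaadcbe')
  10 → (0, 'aeeaeadaeeaaacdeaabaadcbe')
  11 → (18, 'baadcbe')
  12 → (23, 'be')
  13 → (22, 'cbe')
  14 → (13, 'cdeaabaadcbe')
  15 → (6, 'daeeaaacdeaabaadcbe')
  16 → (21, 'dcbe')
  17 → (14, 'deaabaadcbe')
  18 → (24, 'e')
  19 → (9, 'eaaacdeaabaadcbe')
  20 → (15, 'eaabaadcbe')
  21 → (4, 'eadaeeaaacdeaabaadcbe')
  22 → (2, 'eaeadaeeaaacdeaabaadcbe')
  23 → (8, 'eeaaacdeaabaadcbe')
  24 → (1, 'eeaeadaeeaaacdeaabaadcbe')

SA = [10, 16, 11, 19, 17, 12, 5, 20, 3, 7, 0, 18, 23, 22, 13, 6, 21, 14, 24, 9, 15, 4, 2, 8, 1]
rank  pair      lcp
   1  s[10:],s[16:]  2  'aa'
   2  s[16:],s[11:]  2  'aa'
   3  s[11:],s[19:]  2  'aa'
   4  s[19:],s[17:]  1  'a'
   5  s[17:],s[12:]  1  'a'
   6  s[12:],s[5:]  1  'a'
   7  s[5:],s[20:]  2  'ad'
   8  s[20:],s[3:]  1  'a'
   9  s[3:],s[7:]  2  'ae'
  10  s[7:],s[0:]  4  'aeea'
  11  s[0:],s[18:]  0  ''
  12  s[18:],s[23:]  1  'b'
  13  s[23:],s[22:]  0  ''
  14  s[22:],s[13:]  1  'c'
  15  s[13:],s[6:]  0  ''
  16  s[6:],s[21:]  1  'd'
  17  s[21:],s[14:]  1  'd'
  18  s[14:],s[24:]  0  ''
  19  s[24:],s[9:]  1  'e'
  20  s[9:],s[15:]  3  'eaa'
  21  s[15:],s[4:]  2  'ea'
  22  s[4:],s[2:]  2  'ea'
  23  s[2:],s[8:]  1  'e'
  24  s[8:],s[1:]  3  'eea'

n(n+1)/2 = 25·26/2 = 325
Σ LCP = 0 + 2 + 2 + 2 + 1 + 1 + 1 + 2 + 1 + 2 + 4 + 0 + 1 + 0 + 1 + 0 + 1 + 1 + 0 + 1 + 3 + 2 + 2 + 1 + 3 = 34
distinct = 325 − 34 = 291

291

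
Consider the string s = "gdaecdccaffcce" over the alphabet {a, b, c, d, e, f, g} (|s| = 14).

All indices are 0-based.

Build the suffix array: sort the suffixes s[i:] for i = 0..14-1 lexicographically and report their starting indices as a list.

sorted suffixes:
  #0 SA[0]=2  'aecdccaffcce'
  #1 SA[1]=8  'affcce'
  #2 SA[2]=7  'caffcce'
  #3 SA[3]=6  'ccaffcce'
  #4 SA[4]=11  'cce'
  #5 SA[5]=4  'cdccaffcce'
  #6 SA[6]=12  'ce'
  #7 SA[7]=1  'daecdccaffcce'
  #8 SA[8]=5  'dccaffcce'
  #9 SA[9]=13  'e'
  #10 SA[10]=3  'ecdccaffcce'
  #11 SA[11]=10  'fcce'
  #12 SA[12]=9  'ffcce'
  #13 SA[13]=0  'gdaecdccaffcce'

[2, 8, 7, 6, 11, 4, 12, 1, 5, 13, 3, 10, 9, 0]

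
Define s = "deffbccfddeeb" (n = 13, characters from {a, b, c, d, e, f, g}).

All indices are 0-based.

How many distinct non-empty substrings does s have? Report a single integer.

rank | idx | suffix
   0 |  12 | b
   1 |   4 | bccfddeeb
   2 |   5 | ccfddeeb
   3 |   6 | cfddeeb
   4 |   8 | ddeeb
   5 |   9 | deeb
   6 |   0 | deffbccfddeeb
   7 |  11 | eb
   8 |  10 | eeb
   9 |   1 | effbccfddeeb
  10 |   3 | fbccfddeeb
  11 |   7 | fddeeb
  12 |   2 | ffbccfddeeb

SA = [12, 4, 5, 6, 8, 9, 0, 11, 10, 1, 3, 7, 2]
rank  pair      lcp
   1  s[12:],s[4:]  1  'b'
   2  s[4:],s[5:]  0  ''
   3  s[5:],s[6:]  1  'c'
   4  s[6:],s[8:]  0  ''
   5  s[8:],s[9:]  1  'd'
   6  s[9:],s[0:]  2  'de'
   7  s[0:],s[11:]  0  ''
   8  s[11:],s[10:]  1  'e'
   9  s[10:],s[1:]  1  'e'
  10  s[1:],s[3:]  0  ''
  11  s[3:],s[7:]  1  'f'
  12  s[7:],s[2:]  1  'f'

n(n+1)/2 = 13·14/2 = 91
Σ LCP = 0 + 1 + 0 + 1 + 0 + 1 + 2 + 0 + 1 + 1 + 0 + 1 + 1 = 9
distinct = 91 − 9 = 82

82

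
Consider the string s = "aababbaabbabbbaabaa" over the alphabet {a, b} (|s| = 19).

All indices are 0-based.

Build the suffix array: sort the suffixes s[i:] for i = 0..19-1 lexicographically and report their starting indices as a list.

[18, 17, 14, 0, 6, 15, 1, 3, 7, 10, 16, 13, 5, 2, 9, 12, 4, 8, 11]

sorted suffixes:
  #0 SA[0]=18  'a'
  #1 SA[1]=17  'aa'
  #2 SA[2]=14  'aabaa'
  #3 SA[3]=0  'aababbaabbabbbaabaa'
  #4 SA[4]=6  'aabbabbbaabaa'
  #5 SA[5]=15  'abaa'
  #6 SA[6]=1  'ababbaabbabbbaabaa'
  #7 SA[7]=3  'abbaabbabbbaabaa'
  #8 SA[8]=7  'abbabbbaabaa'
  #9 SA[9]=10  'abbbaabaa'
  #10 SA[10]=16  'baa'
  #11 SA[11]=13  'baabaa'
  #12 SA[12]=5  'baabbabbbaabaa'
  #13 SA[13]=2  'babbaabbabbbaabaa'
  #14 SA[14]=9  'babbbaabaa'
  #15 SA[15]=12  'bbaabaa'
  #16 SA[16]=4  'bbaabbabbbaabaa'
  #17 SA[17]=8  'bbabbbaabaa'
  #18 SA[18]=11  'bbbaabaa'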